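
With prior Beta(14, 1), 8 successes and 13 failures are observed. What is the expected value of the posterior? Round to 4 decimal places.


Posterior = Beta(22, 14)
E[theta] = alpha/(alpha+beta)
= 22/36 = 0.6111

0.6111


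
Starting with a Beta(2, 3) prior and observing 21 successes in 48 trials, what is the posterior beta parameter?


Posterior beta = prior beta + failures
Failures = 48 - 21 = 27
beta_post = 3 + 27 = 30

30


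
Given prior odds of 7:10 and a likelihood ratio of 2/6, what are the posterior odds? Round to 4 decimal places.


Posterior odds = prior odds * LR
Prior odds = 7/10 = 0.7
LR = 2/6 = 0.3333
Posterior odds = 0.7 * 0.3333 = 0.2333

0.2333


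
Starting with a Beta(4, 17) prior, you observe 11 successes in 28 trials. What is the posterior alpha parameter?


For a Beta-Binomial conjugate model:
Posterior alpha = prior alpha + number of successes
= 4 + 11 = 15

15


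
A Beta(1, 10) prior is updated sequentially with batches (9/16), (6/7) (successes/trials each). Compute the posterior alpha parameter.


Sequential conjugate updating is equivalent to a single batch update.
Total successes across all batches = 15
alpha_posterior = alpha_prior + total_successes = 1 + 15
= 16

16


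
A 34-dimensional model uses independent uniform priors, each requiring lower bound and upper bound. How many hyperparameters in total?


Per parameter: 2 (lower bound and upper bound).
Total = 34 * 2 = 68

68


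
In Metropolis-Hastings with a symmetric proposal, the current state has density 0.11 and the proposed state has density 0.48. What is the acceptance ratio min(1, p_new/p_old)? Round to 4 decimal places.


Ratio = p_new / p_old = 0.48 / 0.11 = 4.3636
Acceptance = min(1, 4.3636) = 1.0

1.0


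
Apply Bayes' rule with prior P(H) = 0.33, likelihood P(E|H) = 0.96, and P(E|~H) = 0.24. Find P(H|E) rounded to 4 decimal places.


Step 1: Compute marginal P(E) = P(E|H)P(H) + P(E|~H)P(~H)
= 0.96*0.33 + 0.24*0.67 = 0.4776
Step 2: P(H|E) = P(E|H)P(H)/P(E) = 0.3168/0.4776
= 0.6633

0.6633


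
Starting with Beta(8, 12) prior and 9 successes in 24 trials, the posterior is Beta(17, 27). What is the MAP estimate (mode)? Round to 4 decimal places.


The mode of Beta(a, b) when a > 1 and b > 1 is (a-1)/(a+b-2)
= (17 - 1) / (17 + 27 - 2)
= 16 / 42
= 0.381

0.381


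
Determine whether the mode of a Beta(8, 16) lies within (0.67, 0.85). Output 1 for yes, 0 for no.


First find the mode: (a-1)/(a+b-2) = 0.3182
Is 0.3182 in (0.67, 0.85)? 0

0


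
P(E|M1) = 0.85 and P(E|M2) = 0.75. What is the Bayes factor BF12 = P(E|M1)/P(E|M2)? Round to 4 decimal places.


Bayes factor BF12 = P(E|M1) / P(E|M2)
= 0.85 / 0.75
= 1.1333

1.1333


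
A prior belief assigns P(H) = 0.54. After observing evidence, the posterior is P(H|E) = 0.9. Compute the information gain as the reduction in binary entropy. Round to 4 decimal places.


H(prior) = -0.54*log2(0.54) - 0.46*log2(0.46)
= 0.9954
H(post) = -0.9*log2(0.9) - 0.1*log2(0.1)
= 0.469
IG = 0.9954 - 0.469 = 0.5264

0.5264


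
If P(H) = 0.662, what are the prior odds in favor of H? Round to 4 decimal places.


Prior odds = P(H) / (1 - P(H))
= 0.662 / 0.338
= 1.9586

1.9586


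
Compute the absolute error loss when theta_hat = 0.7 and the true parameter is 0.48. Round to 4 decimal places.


L = |theta_hat - theta_true|
= |0.7 - 0.48| = 0.22

0.22


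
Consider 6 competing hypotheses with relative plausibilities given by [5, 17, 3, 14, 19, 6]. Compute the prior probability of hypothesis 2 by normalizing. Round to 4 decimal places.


Sum of weights = 5 + 17 + 3 + 14 + 19 + 6 = 64
Normalized prior for H2 = 17 / 64
= 0.2656

0.2656


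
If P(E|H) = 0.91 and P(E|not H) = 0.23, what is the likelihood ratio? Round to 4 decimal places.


Likelihood ratio = P(E|H) / P(E|not H)
= 0.91 / 0.23
= 3.9565

3.9565


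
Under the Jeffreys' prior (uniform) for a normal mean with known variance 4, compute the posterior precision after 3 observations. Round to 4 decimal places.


Prior precision = 0 (flat prior).
Post. prec. = 0 + n/var = 3/4 = 0.75

0.75


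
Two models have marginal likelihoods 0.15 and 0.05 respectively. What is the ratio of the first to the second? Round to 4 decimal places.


Evidence ratio = 0.15 / 0.05
= 3.0

3.0


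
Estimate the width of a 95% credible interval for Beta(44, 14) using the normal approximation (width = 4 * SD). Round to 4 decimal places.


For Beta(a,b): Var = ab/((a+b)^2(a+b+1))
Var = 0.0031, SD = 0.0557
Approximate 95% CI width = 4 * 0.0557 = 0.2228

0.2228


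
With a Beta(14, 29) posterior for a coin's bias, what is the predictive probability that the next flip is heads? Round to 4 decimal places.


The predictive probability equals the posterior mean.
P(next = heads) = alpha / (alpha + beta)
= 14 / 43 = 0.3256

0.3256


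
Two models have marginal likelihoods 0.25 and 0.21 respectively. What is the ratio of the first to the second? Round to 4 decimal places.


Evidence ratio = 0.25 / 0.21
= 1.1905

1.1905


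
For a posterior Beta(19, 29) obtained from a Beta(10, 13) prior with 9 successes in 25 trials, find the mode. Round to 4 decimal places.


Mode = (alpha - 1) / (alpha + beta - 2)
= 18 / 46
= 0.3913

0.3913


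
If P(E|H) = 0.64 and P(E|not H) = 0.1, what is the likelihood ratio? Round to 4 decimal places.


Likelihood ratio = P(E|H) / P(E|not H)
= 0.64 / 0.1
= 6.4

6.4


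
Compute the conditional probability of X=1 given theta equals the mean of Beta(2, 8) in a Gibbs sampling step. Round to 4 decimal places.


Mean of Beta(2, 8) = 0.2
P(X=1 | theta=0.2) = 0.2

0.2


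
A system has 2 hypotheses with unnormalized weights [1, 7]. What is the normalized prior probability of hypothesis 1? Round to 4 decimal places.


The normalized prior is the weight divided by the total.
Total weight = 8
P(H1) = 1 / 8 = 0.125

0.125


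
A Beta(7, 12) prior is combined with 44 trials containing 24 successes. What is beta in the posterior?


In conjugate updating:
beta_posterior = beta_prior + (n - k)
= 12 + (44 - 24)
= 12 + 20 = 32

32


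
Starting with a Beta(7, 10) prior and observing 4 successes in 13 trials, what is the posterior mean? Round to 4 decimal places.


Posterior parameters: alpha = 7 + 4 = 11
beta = 10 + 9 = 19
Posterior mean = alpha / (alpha + beta) = 11 / 30
= 0.3667

0.3667


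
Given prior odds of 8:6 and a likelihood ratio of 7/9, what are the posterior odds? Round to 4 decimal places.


Posterior odds = prior odds * LR
Prior odds = 8/6 = 1.3333
LR = 7/9 = 0.7778
Posterior odds = 1.3333 * 0.7778 = 1.037

1.037


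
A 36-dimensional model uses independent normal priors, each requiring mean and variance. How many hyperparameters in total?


Per parameter: 2 (mean and variance).
Total = 36 * 2 = 72

72


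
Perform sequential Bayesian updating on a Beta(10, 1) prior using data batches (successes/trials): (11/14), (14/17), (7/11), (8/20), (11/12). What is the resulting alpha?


Accumulate successes: 51
Posterior alpha = prior alpha + sum of successes
= 10 + 51 = 61

61


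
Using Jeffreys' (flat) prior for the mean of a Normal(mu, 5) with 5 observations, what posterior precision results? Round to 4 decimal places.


Flat prior means prior precision is 0.
Posterior precision = n / sigma^2 = 5/5 = 1.0

1.0


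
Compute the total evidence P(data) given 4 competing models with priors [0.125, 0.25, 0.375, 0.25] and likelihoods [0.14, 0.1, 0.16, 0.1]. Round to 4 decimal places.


Marginal likelihood = sum P(model_i) * P(data|model_i)
Model 1: 0.125 * 0.14 = 0.0175
Model 2: 0.25 * 0.1 = 0.025
Model 3: 0.375 * 0.16 = 0.06
Model 4: 0.25 * 0.1 = 0.025
Total = 0.1275

0.1275


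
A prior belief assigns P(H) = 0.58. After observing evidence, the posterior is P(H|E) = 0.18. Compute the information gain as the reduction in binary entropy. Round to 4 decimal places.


H(prior) = -0.58*log2(0.58) - 0.42*log2(0.42)
= 0.9815
H(post) = -0.18*log2(0.18) - 0.82*log2(0.82)
= 0.6801
IG = 0.9815 - 0.6801 = 0.3014

0.3014


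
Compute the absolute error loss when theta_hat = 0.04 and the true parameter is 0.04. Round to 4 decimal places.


L = |theta_hat - theta_true|
= |0.04 - 0.04| = 0.0

0.0


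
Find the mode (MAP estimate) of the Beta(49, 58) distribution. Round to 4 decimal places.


For Beta(a,b) with a,b > 1:
Mode = (a-1)/(a+b-2) = (49-1)/(107-2)
= 48/105 = 0.4571

0.4571


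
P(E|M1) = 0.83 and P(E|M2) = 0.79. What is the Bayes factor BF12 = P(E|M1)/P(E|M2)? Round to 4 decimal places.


Bayes factor BF12 = P(E|M1) / P(E|M2)
= 0.83 / 0.79
= 1.0506

1.0506


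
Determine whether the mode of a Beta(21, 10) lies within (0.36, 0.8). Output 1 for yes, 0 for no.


First find the mode: (a-1)/(a+b-2) = 0.6897
Is 0.6897 in (0.36, 0.8)? 1

1


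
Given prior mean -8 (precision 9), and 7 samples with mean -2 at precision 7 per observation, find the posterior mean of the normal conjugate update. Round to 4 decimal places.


The posterior mean is a precision-weighted average of prior and data.
Post. prec. = 9 + 49 = 58
Post. mean = (-72 + -98)/58 = -170/58 = -2.931

-2.931


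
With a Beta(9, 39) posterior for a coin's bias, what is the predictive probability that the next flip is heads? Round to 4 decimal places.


The predictive probability equals the posterior mean.
P(next = heads) = alpha / (alpha + beta)
= 9 / 48 = 0.1875

0.1875


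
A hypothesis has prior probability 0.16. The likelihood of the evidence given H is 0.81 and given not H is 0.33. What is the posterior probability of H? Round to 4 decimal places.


Using Bayes' theorem:
P(E) = 0.16 * 0.81 + 0.84 * 0.33
P(E) = 0.4068
P(H|E) = (0.16 * 0.81) / 0.4068 = 0.3186

0.3186


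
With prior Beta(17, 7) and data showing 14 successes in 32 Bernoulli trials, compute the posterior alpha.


Conjugate update: alpha_posterior = alpha_prior + k
= 17 + 14 = 31

31


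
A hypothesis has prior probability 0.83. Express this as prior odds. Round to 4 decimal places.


Odds = P(H) / P(not H) = 0.83 / 0.17
= 4.8824

4.8824


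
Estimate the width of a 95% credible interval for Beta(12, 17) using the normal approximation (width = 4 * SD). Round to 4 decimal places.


For Beta(a,b): Var = ab/((a+b)^2(a+b+1))
Var = 0.0081, SD = 0.0899
Approximate 95% CI width = 4 * 0.0899 = 0.3597

0.3597


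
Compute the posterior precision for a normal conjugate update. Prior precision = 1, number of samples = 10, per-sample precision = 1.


tau_post = tau_0 + n * tau
= 1 + 10 * 1 = 11

11


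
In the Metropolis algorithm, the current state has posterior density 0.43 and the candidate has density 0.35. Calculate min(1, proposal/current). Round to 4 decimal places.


Ratio = 0.35/0.43 = 0.814
Acceptance probability = min(1, 0.814)
= 0.814

0.814


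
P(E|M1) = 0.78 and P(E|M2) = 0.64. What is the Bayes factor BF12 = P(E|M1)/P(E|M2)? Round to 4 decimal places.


Bayes factor BF12 = P(E|M1) / P(E|M2)
= 0.78 / 0.64
= 1.2188

1.2188


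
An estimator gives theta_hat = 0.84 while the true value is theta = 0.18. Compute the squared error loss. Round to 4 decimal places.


The squared error loss is (theta_hat - theta)^2
= (0.84 - 0.18)^2
= (0.66)^2 = 0.4356

0.4356


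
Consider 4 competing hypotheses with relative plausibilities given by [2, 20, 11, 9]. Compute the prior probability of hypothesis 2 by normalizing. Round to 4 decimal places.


Sum of weights = 2 + 20 + 11 + 9 = 42
Normalized prior for H2 = 20 / 42
= 0.4762

0.4762


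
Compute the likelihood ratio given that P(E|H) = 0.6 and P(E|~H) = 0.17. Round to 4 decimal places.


LR = P(E|H) / P(E|~H)
= 0.6 / 0.17 = 3.5294

3.5294


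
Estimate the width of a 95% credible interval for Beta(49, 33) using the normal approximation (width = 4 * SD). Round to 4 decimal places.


For Beta(a,b): Var = ab/((a+b)^2(a+b+1))
Var = 0.0029, SD = 0.0538
Approximate 95% CI width = 4 * 0.0538 = 0.2153

0.2153


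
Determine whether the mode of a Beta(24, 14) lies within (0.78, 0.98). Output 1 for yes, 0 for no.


First find the mode: (a-1)/(a+b-2) = 0.6389
Is 0.6389 in (0.78, 0.98)? 0

0


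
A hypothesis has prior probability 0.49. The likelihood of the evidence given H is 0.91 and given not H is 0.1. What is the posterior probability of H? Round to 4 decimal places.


Using Bayes' theorem:
P(E) = 0.49 * 0.91 + 0.51 * 0.1
P(E) = 0.4969
P(H|E) = (0.49 * 0.91) / 0.4969 = 0.8974

0.8974


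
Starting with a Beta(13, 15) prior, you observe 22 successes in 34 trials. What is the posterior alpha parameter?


For a Beta-Binomial conjugate model:
Posterior alpha = prior alpha + number of successes
= 13 + 22 = 35

35


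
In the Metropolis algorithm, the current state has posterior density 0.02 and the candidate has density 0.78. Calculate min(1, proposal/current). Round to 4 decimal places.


Ratio = 0.78/0.02 = 39.0
Acceptance probability = min(1, 39.0)
= 1.0

1.0


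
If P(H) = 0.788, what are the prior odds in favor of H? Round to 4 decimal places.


Prior odds = P(H) / (1 - P(H))
= 0.788 / 0.212
= 3.717

3.717


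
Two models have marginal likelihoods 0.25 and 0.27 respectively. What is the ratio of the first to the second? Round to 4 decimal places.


Evidence ratio = 0.25 / 0.27
= 0.9259

0.9259


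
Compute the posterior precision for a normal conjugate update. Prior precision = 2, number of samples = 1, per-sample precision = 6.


tau_post = tau_0 + n * tau
= 2 + 1 * 6 = 8

8


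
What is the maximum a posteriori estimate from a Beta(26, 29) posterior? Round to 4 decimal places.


The MAP estimate equals the mode of the distribution.
Mode of Beta(a,b) = (a-1)/(a+b-2)
= 25/53
= 0.4717

0.4717


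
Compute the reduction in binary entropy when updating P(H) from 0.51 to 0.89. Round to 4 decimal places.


H_before = -p*log2(p) - (1-p)*log2(1-p) for p=0.51: 0.9997
H_after for p=0.89: 0.4999
Reduction = 0.9997 - 0.4999 = 0.4998

0.4998


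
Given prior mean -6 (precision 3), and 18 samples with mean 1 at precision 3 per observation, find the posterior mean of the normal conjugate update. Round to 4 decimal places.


The posterior mean is a precision-weighted average of prior and data.
Post. prec. = 3 + 54 = 57
Post. mean = (-18 + 54)/57 = 36/57 = 0.6316

0.6316


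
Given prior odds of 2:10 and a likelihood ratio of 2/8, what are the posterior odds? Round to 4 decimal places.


Posterior odds = prior odds * LR
Prior odds = 2/10 = 0.2
LR = 2/8 = 0.25
Posterior odds = 0.2 * 0.25 = 0.05

0.05


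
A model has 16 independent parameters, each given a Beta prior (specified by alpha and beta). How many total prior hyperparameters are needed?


Each Beta prior needs 2 hyperparameters (alpha and beta).
Total = 2 * 16 = 32

32


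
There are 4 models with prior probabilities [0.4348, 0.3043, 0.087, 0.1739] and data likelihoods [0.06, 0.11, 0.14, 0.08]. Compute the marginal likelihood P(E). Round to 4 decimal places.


P(E) = sum over models of P(M_i) * P(E|M_i)
= 0.4348*0.06 + 0.3043*0.11 + 0.087*0.14 + 0.1739*0.08
= 0.0857

0.0857


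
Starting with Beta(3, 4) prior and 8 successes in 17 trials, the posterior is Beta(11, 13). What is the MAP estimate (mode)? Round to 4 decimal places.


The mode of Beta(a, b) when a > 1 and b > 1 is (a-1)/(a+b-2)
= (11 - 1) / (11 + 13 - 2)
= 10 / 22
= 0.4545

0.4545


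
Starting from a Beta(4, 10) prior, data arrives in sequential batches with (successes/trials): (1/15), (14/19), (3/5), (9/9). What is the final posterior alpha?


In sequential Bayesian updating, we sum all successes.
Total successes = 27
Final alpha = 4 + 27 = 31

31


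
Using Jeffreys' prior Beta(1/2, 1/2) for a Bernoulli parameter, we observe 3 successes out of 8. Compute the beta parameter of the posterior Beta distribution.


Conjugate update: Beta(0.5 + k, 0.5 + n - k).
k = 3, n - k = 5
Posterior beta = 0.5 + (n - k) = 0.5 + 5 = 5.5

5.5


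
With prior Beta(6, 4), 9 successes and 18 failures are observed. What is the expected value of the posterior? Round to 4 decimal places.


Posterior = Beta(15, 22)
E[theta] = alpha/(alpha+beta)
= 15/37 = 0.4054

0.4054


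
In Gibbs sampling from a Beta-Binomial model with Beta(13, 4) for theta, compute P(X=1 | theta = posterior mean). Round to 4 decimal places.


Posterior mean = alpha/(alpha+beta) = 13/17 = 0.7647
P(X=1|theta=mean) = theta = 0.7647

0.7647


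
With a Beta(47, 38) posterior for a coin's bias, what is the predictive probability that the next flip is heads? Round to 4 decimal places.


The predictive probability equals the posterior mean.
P(next = heads) = alpha / (alpha + beta)
= 47 / 85 = 0.5529

0.5529


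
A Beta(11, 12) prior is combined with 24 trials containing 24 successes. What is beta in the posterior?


In conjugate updating:
beta_posterior = beta_prior + (n - k)
= 12 + (24 - 24)
= 12 + 0 = 12

12


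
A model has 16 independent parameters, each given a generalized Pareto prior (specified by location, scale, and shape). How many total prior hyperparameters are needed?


Each generalized Pareto prior needs 3 hyperparameters (location, scale, and shape).
Total = 3 * 16 = 48

48


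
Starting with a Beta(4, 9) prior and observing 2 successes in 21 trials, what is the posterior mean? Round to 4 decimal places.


Posterior parameters: alpha = 4 + 2 = 6
beta = 9 + 19 = 28
Posterior mean = alpha / (alpha + beta) = 6 / 34
= 0.1765

0.1765


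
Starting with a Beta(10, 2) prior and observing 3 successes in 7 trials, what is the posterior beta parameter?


Posterior beta = prior beta + failures
Failures = 7 - 3 = 4
beta_post = 2 + 4 = 6

6


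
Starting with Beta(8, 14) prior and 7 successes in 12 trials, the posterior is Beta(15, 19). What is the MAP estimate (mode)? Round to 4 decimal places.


The mode of Beta(a, b) when a > 1 and b > 1 is (a-1)/(a+b-2)
= (15 - 1) / (15 + 19 - 2)
= 14 / 32
= 0.4375

0.4375


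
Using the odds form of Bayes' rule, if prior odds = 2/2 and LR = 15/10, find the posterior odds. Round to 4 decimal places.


Bayes' rule in odds form: posterior odds = prior odds * LR
= (2 * 15) / (2 * 10)
= 30/20 = 1.5

1.5


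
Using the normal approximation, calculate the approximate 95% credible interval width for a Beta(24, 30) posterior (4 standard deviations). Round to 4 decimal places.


Var(Beta) = 24*30/(54^2 * 55) = 0.0045
SD = 0.067
Width ~ 4*SD = 0.268

0.268


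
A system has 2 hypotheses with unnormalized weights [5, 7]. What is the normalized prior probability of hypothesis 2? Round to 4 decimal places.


The normalized prior is the weight divided by the total.
Total weight = 12
P(H2) = 7 / 12 = 0.5833

0.5833


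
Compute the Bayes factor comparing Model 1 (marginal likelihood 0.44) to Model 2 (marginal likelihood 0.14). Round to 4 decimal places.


BF12 = marginal likelihood of M1 / marginal likelihood of M2
= 0.44/0.14
= 3.1429

3.1429


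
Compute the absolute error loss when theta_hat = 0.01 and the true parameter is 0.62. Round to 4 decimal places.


L = |theta_hat - theta_true|
= |0.01 - 0.62| = 0.61

0.61


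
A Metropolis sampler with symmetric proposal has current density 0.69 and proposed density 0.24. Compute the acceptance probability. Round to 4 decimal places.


For symmetric proposals, acceptance = min(1, pi(x*)/pi(x))
= min(1, 0.24/0.69)
= min(1, 0.3478) = 0.3478

0.3478


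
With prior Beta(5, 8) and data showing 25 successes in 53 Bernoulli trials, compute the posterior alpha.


Conjugate update: alpha_posterior = alpha_prior + k
= 5 + 25 = 30

30


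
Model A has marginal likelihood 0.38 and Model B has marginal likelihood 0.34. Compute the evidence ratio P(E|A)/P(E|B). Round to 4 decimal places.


Evidence ratio = P(E|A) / P(E|B)
= 0.38 / 0.34
= 1.1176

1.1176


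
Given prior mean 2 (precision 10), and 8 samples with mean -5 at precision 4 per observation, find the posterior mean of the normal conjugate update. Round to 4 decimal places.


The posterior mean is a precision-weighted average of prior and data.
Post. prec. = 10 + 32 = 42
Post. mean = (20 + -160)/42 = -140/42 = -3.3333

-3.3333


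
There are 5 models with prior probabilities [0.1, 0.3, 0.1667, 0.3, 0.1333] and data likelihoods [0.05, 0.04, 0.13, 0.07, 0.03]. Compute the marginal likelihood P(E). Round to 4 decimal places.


P(E) = sum over models of P(M_i) * P(E|M_i)
= 0.1*0.05 + 0.3*0.04 + 0.1667*0.13 + 0.3*0.07 + 0.1333*0.03
= 0.0637

0.0637


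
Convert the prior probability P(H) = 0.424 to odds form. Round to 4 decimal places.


P(not H) = 1 - 0.424 = 0.576
Odds = 0.424 / 0.576 = 0.7361

0.7361


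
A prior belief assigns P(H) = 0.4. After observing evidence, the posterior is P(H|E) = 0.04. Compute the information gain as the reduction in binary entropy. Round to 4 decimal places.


H(prior) = -0.4*log2(0.4) - 0.6*log2(0.6)
= 0.971
H(post) = -0.04*log2(0.04) - 0.96*log2(0.96)
= 0.2423
IG = 0.971 - 0.2423 = 0.7287

0.7287


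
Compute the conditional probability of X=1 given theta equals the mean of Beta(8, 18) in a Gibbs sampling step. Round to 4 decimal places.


Mean of Beta(8, 18) = 0.3077
P(X=1 | theta=0.3077) = 0.3077

0.3077


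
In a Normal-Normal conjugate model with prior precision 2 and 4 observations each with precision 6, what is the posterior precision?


Posterior precision = prior precision + n * observation precision
= 2 + 4 * 6
= 2 + 24 = 26

26


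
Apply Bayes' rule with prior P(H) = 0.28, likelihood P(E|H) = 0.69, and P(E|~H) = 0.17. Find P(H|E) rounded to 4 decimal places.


Step 1: Compute marginal P(E) = P(E|H)P(H) + P(E|~H)P(~H)
= 0.69*0.28 + 0.17*0.72 = 0.3156
Step 2: P(H|E) = P(E|H)P(H)/P(E) = 0.1932/0.3156
= 0.6122

0.6122


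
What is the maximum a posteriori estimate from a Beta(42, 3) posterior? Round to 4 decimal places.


The MAP estimate equals the mode of the distribution.
Mode of Beta(a,b) = (a-1)/(a+b-2)
= 41/43
= 0.9535

0.9535


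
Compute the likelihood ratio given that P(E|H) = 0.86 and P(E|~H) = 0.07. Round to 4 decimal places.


LR = P(E|H) / P(E|~H)
= 0.86 / 0.07 = 12.2857

12.2857


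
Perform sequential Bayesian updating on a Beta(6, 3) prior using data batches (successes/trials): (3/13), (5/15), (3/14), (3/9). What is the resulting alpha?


Accumulate successes: 14
Posterior alpha = prior alpha + sum of successes
= 6 + 14 = 20

20


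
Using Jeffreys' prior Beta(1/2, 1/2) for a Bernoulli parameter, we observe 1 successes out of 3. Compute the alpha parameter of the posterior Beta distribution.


Conjugate update: Beta(0.5 + k, 0.5 + n - k).
k = 1, n - k = 2
Posterior alpha = 0.5 + k = 0.5 + 1 = 1.5

1.5


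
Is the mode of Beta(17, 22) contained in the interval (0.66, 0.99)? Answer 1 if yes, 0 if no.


Mode = (a-1)/(a+b-2) = 16/37 = 0.4324
Interval: (0.66, 0.99)
Contains mode? 0

0


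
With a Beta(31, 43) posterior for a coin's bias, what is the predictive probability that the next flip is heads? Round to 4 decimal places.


The predictive probability equals the posterior mean.
P(next = heads) = alpha / (alpha + beta)
= 31 / 74 = 0.4189

0.4189


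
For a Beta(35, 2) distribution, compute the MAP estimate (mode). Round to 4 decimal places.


MAP = mode = (a-1)/(a+b-2)
= (35-1)/(35+2-2)
= 34/35 = 0.9714

0.9714


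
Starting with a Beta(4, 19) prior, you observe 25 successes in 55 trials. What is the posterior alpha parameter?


For a Beta-Binomial conjugate model:
Posterior alpha = prior alpha + number of successes
= 4 + 25 = 29

29


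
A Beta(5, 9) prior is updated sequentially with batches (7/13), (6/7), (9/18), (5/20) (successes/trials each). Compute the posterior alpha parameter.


Sequential conjugate updating is equivalent to a single batch update.
Total successes across all batches = 27
alpha_posterior = alpha_prior + total_successes = 5 + 27
= 32

32


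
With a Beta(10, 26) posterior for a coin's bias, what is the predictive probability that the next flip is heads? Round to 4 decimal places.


The predictive probability equals the posterior mean.
P(next = heads) = alpha / (alpha + beta)
= 10 / 36 = 0.2778

0.2778


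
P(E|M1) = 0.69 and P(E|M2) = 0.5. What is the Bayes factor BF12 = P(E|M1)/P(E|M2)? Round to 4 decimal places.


Bayes factor BF12 = P(E|M1) / P(E|M2)
= 0.69 / 0.5
= 1.38

1.38


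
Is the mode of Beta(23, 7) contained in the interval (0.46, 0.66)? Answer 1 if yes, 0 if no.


Mode = (a-1)/(a+b-2) = 22/28 = 0.7857
Interval: (0.46, 0.66)
Contains mode? 0

0


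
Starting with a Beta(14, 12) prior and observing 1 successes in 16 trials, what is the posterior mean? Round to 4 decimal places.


Posterior parameters: alpha = 14 + 1 = 15
beta = 12 + 15 = 27
Posterior mean = alpha / (alpha + beta) = 15 / 42
= 0.3571

0.3571


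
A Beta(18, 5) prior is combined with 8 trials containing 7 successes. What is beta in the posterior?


In conjugate updating:
beta_posterior = beta_prior + (n - k)
= 5 + (8 - 7)
= 5 + 1 = 6

6


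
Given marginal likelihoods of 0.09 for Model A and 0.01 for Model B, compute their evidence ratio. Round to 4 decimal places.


Ratio = ML(A) / ML(B) = 0.09/0.01
= 9.0

9.0


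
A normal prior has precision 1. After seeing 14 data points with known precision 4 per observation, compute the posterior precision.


In the conjugate normal model, precisions add:
tau_posterior = tau_prior + n * tau_data
= 1 + 14*4 = 57

57


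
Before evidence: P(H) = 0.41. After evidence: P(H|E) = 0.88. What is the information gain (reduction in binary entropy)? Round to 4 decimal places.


Prior entropy = 0.9765
Posterior entropy = 0.5294
Information gain = 0.9765 - 0.5294 = 0.4471

0.4471


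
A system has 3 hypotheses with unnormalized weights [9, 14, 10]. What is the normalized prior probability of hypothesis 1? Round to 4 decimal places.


The normalized prior is the weight divided by the total.
Total weight = 33
P(H1) = 9 / 33 = 0.2727

0.2727


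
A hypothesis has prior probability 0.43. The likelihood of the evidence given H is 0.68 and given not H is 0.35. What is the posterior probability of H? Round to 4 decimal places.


Using Bayes' theorem:
P(E) = 0.43 * 0.68 + 0.57 * 0.35
P(E) = 0.4919
P(H|E) = (0.43 * 0.68) / 0.4919 = 0.5944

0.5944


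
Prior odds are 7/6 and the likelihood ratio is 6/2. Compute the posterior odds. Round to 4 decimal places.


Posterior odds = prior odds * likelihood ratio
= (7/6) * (6/2)
= 42 / 12
= 3.5

3.5


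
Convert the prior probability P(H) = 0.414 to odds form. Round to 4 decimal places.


P(not H) = 1 - 0.414 = 0.586
Odds = 0.414 / 0.586 = 0.7065

0.7065


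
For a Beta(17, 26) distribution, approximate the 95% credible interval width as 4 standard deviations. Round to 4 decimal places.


Variance of Beta(a,b) = ab / ((a+b)^2 * (a+b+1))
= 17*26 / ((43)^2 * 44)
= 0.0054
SD = sqrt(0.0054) = 0.0737
Width = 4 * SD = 0.2948

0.2948


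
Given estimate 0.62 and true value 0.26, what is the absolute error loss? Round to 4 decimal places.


Absolute error = |estimate - true|
= |0.36| = 0.36

0.36


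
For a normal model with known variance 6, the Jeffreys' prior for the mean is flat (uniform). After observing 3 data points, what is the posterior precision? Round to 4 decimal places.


Jeffreys' prior for normal mean (known variance) is flat.
Prior precision = 0.
Posterior precision = prior_prec + n/sigma^2 = 0 + 3/6
= 0.5

0.5


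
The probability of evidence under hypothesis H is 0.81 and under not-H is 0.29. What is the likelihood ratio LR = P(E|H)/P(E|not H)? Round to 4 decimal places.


LR = 0.81 / 0.29
= 2.7931

2.7931


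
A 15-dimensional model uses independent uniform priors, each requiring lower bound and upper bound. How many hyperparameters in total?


Per parameter: 2 (lower bound and upper bound).
Total = 15 * 2 = 30

30


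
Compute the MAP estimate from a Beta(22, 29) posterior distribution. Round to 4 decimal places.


MAP = mode of Beta distribution
= (alpha - 1)/(alpha + beta - 2)
= (22-1)/(22+29-2)
= 21/49 = 0.4286

0.4286


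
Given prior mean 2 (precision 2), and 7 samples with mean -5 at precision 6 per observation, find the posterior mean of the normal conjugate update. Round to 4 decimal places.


The posterior mean is a precision-weighted average of prior and data.
Post. prec. = 2 + 42 = 44
Post. mean = (4 + -210)/44 = -206/44 = -4.6818

-4.6818


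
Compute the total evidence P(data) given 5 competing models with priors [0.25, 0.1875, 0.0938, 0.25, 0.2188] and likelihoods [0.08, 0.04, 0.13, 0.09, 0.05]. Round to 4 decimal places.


Marginal likelihood = sum P(model_i) * P(data|model_i)
Model 1: 0.25 * 0.08 = 0.02
Model 2: 0.1875 * 0.04 = 0.0075
Model 3: 0.0938 * 0.13 = 0.0122
Model 4: 0.25 * 0.09 = 0.0225
Model 5: 0.2188 * 0.05 = 0.0109
Total = 0.0731

0.0731


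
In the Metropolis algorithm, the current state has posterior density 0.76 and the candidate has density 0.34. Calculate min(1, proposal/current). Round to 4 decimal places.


Ratio = 0.34/0.76 = 0.4474
Acceptance probability = min(1, 0.4474)
= 0.4474

0.4474


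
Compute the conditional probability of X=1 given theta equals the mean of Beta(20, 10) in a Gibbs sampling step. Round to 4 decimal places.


Mean of Beta(20, 10) = 0.6667
P(X=1 | theta=0.6667) = 0.6667

0.6667


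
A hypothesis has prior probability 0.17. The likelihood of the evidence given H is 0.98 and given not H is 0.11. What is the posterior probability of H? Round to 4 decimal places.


Using Bayes' theorem:
P(E) = 0.17 * 0.98 + 0.83 * 0.11
P(E) = 0.2579
P(H|E) = (0.17 * 0.98) / 0.2579 = 0.646

0.646


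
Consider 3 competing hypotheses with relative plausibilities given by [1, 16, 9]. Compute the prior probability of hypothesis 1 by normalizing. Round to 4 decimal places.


Sum of weights = 1 + 16 + 9 = 26
Normalized prior for H1 = 1 / 26
= 0.0385

0.0385


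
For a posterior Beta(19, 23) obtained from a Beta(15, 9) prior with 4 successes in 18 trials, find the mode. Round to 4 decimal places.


Mode = (alpha - 1) / (alpha + beta - 2)
= 18 / 40
= 0.45

0.45


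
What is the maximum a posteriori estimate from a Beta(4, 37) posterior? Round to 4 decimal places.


The MAP estimate equals the mode of the distribution.
Mode of Beta(a,b) = (a-1)/(a+b-2)
= 3/39
= 0.0769

0.0769


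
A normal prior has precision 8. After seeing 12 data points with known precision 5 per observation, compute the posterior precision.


In the conjugate normal model, precisions add:
tau_posterior = tau_prior + n * tau_data
= 8 + 12*5 = 68

68


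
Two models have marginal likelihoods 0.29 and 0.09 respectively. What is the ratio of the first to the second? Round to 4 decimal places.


Evidence ratio = 0.29 / 0.09
= 3.2222

3.2222


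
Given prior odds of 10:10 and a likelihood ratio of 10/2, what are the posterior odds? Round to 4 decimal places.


Posterior odds = prior odds * LR
Prior odds = 10/10 = 1.0
LR = 10/2 = 5.0
Posterior odds = 1.0 * 5.0 = 5.0

5.0


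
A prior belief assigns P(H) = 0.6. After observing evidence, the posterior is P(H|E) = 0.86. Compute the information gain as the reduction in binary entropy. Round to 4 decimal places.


H(prior) = -0.6*log2(0.6) - 0.4*log2(0.4)
= 0.971
H(post) = -0.86*log2(0.86) - 0.14*log2(0.14)
= 0.5842
IG = 0.971 - 0.5842 = 0.3867

0.3867


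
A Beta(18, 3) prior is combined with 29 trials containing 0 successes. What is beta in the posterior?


In conjugate updating:
beta_posterior = beta_prior + (n - k)
= 3 + (29 - 0)
= 3 + 29 = 32

32


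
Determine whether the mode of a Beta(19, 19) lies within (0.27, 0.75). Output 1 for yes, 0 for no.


First find the mode: (a-1)/(a+b-2) = 0.5
Is 0.5 in (0.27, 0.75)? 1

1


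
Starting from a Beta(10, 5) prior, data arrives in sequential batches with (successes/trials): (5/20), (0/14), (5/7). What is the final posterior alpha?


In sequential Bayesian updating, we sum all successes.
Total successes = 10
Final alpha = 10 + 10 = 20

20


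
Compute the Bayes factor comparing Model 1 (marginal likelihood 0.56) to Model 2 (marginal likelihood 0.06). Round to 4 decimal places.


BF12 = marginal likelihood of M1 / marginal likelihood of M2
= 0.56/0.06
= 9.3333

9.3333


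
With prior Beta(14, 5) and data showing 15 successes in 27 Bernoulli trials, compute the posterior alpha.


Conjugate update: alpha_posterior = alpha_prior + k
= 14 + 15 = 29

29


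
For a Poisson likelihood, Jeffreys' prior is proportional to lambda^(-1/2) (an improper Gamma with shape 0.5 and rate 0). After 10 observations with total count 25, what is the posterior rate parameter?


Jeffreys' prior for Poisson is proportional to lambda^(-1/2).
Posterior is Gamma(0.5 + S, 0 + n) = Gamma(0.5 + 25, 10).
Posterior rate = 0 + n = 10

10.0


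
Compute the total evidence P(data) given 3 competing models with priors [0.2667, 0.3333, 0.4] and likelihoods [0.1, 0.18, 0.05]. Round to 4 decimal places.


Marginal likelihood = sum P(model_i) * P(data|model_i)
Model 1: 0.2667 * 0.1 = 0.0267
Model 2: 0.3333 * 0.18 = 0.06
Model 3: 0.4 * 0.05 = 0.02
Total = 0.1067

0.1067


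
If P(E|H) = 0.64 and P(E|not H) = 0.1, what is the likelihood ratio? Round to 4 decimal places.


Likelihood ratio = P(E|H) / P(E|not H)
= 0.64 / 0.1
= 6.4

6.4


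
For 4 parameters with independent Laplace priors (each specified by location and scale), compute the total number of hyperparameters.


A Laplace prior has 2 hyperparameters per parameter.
Total = 4 * 2 = 8

8


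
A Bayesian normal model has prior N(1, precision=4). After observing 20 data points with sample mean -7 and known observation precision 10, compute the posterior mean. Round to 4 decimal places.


Posterior mean = (prior_precision * prior_mean + n * data_precision * data_mean) / (prior_precision + n * data_precision)
Numerator = 4*1 + 20*10*-7 = -1396
Denominator = 4 + 20*10 = 204
Posterior mean = -6.8431

-6.8431


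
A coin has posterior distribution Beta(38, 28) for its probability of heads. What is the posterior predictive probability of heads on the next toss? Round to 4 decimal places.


Posterior predictive = E[theta] = alpha/(alpha+beta)
= 38/66
= 0.5758

0.5758


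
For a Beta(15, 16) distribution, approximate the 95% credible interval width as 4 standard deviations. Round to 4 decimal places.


Variance of Beta(a,b) = ab / ((a+b)^2 * (a+b+1))
= 15*16 / ((31)^2 * 32)
= 0.0078
SD = sqrt(0.0078) = 0.0883
Width = 4 * SD = 0.3534

0.3534


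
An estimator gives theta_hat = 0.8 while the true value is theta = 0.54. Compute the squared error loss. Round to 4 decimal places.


The squared error loss is (theta_hat - theta)^2
= (0.8 - 0.54)^2
= (0.26)^2 = 0.0676

0.0676


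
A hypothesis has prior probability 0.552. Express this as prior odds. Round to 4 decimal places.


Odds = P(H) / P(not H) = 0.552 / 0.448
= 1.2321

1.2321


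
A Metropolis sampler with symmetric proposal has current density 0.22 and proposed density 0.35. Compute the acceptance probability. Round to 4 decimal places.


For symmetric proposals, acceptance = min(1, pi(x*)/pi(x))
= min(1, 0.35/0.22)
= min(1, 1.5909) = 1.0

1.0


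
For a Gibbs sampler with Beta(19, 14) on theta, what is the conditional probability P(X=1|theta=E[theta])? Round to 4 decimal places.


E[theta] = 19/(19+14) = 0.5758
P(X=1|theta) = theta = 0.5758

0.5758


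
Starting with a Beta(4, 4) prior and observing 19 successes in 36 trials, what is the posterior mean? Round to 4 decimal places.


Posterior parameters: alpha = 4 + 19 = 23
beta = 4 + 17 = 21
Posterior mean = alpha / (alpha + beta) = 23 / 44
= 0.5227

0.5227


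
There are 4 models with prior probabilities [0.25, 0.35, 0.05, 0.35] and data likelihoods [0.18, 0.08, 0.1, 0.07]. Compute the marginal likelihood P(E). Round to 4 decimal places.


P(E) = sum over models of P(M_i) * P(E|M_i)
= 0.25*0.18 + 0.35*0.08 + 0.05*0.1 + 0.35*0.07
= 0.1025

0.1025


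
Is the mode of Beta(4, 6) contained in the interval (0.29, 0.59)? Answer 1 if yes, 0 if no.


Mode = (a-1)/(a+b-2) = 3/8 = 0.375
Interval: (0.29, 0.59)
Contains mode? 1

1


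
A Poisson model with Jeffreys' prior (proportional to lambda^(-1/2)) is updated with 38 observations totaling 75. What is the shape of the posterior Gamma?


Posterior = Gamma(0.5 + S, n)
= Gamma(0.5 + 75, 38)
Posterior shape = 0.5 + S = 0.5 + 75 = 75.5

75.5


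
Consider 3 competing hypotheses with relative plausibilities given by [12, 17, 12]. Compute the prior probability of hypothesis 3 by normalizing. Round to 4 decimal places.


Sum of weights = 12 + 17 + 12 = 41
Normalized prior for H3 = 12 / 41
= 0.2927

0.2927


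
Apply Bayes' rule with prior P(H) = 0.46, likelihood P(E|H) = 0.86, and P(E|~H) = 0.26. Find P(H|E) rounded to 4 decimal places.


Step 1: Compute marginal P(E) = P(E|H)P(H) + P(E|~H)P(~H)
= 0.86*0.46 + 0.26*0.54 = 0.536
Step 2: P(H|E) = P(E|H)P(H)/P(E) = 0.3956/0.536
= 0.7381

0.7381


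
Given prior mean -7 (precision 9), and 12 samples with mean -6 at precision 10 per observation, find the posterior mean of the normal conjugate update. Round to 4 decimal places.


The posterior mean is a precision-weighted average of prior and data.
Post. prec. = 9 + 120 = 129
Post. mean = (-63 + -720)/129 = -783/129 = -6.0698

-6.0698


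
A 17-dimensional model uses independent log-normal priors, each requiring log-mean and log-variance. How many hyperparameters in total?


Per parameter: 2 (log-mean and log-variance).
Total = 17 * 2 = 34

34


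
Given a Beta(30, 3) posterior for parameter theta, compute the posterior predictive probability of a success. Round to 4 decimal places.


For a Beta-Bernoulli model, the predictive probability is the mean:
P(success) = 30/(30+3) = 30/33 = 0.9091

0.9091


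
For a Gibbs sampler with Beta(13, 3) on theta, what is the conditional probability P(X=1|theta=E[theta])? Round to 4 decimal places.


E[theta] = 13/(13+3) = 0.8125
P(X=1|theta) = theta = 0.8125

0.8125


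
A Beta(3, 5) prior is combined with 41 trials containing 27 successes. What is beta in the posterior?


In conjugate updating:
beta_posterior = beta_prior + (n - k)
= 5 + (41 - 27)
= 5 + 14 = 19

19


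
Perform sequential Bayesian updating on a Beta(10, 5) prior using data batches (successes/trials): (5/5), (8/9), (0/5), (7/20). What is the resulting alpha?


Accumulate successes: 20
Posterior alpha = prior alpha + sum of successes
= 10 + 20 = 30

30


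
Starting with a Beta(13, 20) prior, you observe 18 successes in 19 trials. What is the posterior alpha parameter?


For a Beta-Binomial conjugate model:
Posterior alpha = prior alpha + number of successes
= 13 + 18 = 31

31


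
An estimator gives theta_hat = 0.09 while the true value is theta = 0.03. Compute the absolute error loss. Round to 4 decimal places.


The absolute error loss is |theta_hat - theta|
= |0.09 - 0.03|
= 0.06

0.06


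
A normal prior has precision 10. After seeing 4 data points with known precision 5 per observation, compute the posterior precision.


In the conjugate normal model, precisions add:
tau_posterior = tau_prior + n * tau_data
= 10 + 4*5 = 30

30


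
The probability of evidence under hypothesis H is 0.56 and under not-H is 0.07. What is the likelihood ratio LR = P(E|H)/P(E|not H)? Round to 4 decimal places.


LR = 0.56 / 0.07
= 8.0

8.0


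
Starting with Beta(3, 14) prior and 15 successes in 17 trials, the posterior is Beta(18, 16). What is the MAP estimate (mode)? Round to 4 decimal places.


The mode of Beta(a, b) when a > 1 and b > 1 is (a-1)/(a+b-2)
= (18 - 1) / (18 + 16 - 2)
= 17 / 32
= 0.5312

0.5312
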